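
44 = 44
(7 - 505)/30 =-83/5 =-16.60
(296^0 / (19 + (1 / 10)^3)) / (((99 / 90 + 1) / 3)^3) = 1000000 / 6517343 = 0.15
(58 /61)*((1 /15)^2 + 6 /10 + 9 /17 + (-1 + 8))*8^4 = 7391215616 /233325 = 31677.77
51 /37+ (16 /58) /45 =66851 /48285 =1.38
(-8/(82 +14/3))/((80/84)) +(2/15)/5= -137/1950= -0.07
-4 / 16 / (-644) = 1 / 2576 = 0.00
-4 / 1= -4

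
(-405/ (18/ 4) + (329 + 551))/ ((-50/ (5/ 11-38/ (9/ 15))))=32785/ 33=993.48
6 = 6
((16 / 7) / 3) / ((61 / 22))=352 / 1281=0.27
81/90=9/10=0.90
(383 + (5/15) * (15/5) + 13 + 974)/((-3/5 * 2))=-2285/2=-1142.50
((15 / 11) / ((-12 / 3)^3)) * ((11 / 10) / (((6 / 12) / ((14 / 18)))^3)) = -343 / 3888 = -0.09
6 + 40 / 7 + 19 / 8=789 / 56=14.09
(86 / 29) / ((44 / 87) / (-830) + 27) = 107070 / 974813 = 0.11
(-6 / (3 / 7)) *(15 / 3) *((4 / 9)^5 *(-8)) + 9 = 1104881 / 59049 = 18.71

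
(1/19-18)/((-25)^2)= -0.03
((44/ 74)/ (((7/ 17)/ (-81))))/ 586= -15147/ 75887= -0.20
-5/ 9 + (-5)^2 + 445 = 469.44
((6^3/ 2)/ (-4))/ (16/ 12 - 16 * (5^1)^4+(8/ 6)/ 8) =54/ 19997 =0.00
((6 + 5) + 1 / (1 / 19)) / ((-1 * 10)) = -3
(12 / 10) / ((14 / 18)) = 54 / 35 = 1.54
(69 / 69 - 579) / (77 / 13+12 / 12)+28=-55.49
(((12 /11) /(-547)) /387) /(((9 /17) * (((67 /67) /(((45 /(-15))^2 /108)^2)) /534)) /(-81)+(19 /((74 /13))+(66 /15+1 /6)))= -0.00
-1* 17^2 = -289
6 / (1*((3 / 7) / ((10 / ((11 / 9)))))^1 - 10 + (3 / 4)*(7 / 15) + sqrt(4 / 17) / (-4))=-172688040 / 276188237 + 529200*sqrt(17) / 276188237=-0.62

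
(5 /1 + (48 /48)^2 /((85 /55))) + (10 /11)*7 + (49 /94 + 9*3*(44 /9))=2540583 /17578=144.53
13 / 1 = 13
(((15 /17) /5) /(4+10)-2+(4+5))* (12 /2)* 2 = 10014 /119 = 84.15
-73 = -73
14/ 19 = 0.74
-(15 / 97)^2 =-225 / 9409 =-0.02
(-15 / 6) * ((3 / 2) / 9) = -5 / 12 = -0.42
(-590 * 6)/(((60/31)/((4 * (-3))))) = 21948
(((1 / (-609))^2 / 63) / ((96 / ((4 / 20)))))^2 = 0.00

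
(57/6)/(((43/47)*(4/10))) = 4465/172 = 25.96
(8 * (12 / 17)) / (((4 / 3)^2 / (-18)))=-972 / 17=-57.18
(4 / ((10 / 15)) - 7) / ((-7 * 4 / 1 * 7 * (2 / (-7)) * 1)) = -1 / 56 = -0.02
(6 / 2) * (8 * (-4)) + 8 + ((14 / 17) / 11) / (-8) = -65831 / 748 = -88.01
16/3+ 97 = 102.33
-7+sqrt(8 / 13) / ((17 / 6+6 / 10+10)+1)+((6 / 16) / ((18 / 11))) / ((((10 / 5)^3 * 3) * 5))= -40309 / 5760+60 * sqrt(26) / 5629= -6.94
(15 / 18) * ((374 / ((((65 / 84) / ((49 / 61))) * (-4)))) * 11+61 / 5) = -4184933 / 4758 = -879.56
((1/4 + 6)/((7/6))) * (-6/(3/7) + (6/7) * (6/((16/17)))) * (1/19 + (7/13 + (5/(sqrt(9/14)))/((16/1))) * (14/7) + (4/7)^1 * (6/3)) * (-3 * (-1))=-211281975/677768 -89625 * sqrt(14)/3136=-418.67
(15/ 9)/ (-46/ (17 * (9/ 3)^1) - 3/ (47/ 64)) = -3995/ 11954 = -0.33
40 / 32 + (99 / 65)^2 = 60329 / 16900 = 3.57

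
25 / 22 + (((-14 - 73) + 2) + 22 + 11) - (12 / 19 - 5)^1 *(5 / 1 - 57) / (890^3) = -936771625247 / 18417315125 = -50.86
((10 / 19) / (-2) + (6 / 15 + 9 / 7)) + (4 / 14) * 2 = 1326 / 665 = 1.99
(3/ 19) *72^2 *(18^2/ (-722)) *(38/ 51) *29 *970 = -47247598080/ 6137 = -7698810.18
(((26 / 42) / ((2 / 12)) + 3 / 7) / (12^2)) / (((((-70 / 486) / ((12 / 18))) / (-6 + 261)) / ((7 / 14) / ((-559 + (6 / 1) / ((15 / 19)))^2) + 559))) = -12568501781553 / 662135824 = -18981.76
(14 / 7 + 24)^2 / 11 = 676 / 11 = 61.45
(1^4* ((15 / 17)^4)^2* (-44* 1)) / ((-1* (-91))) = -112767187500 / 634793927131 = -0.18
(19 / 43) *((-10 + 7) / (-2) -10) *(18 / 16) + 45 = 40.77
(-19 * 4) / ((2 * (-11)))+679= 7507 / 11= 682.45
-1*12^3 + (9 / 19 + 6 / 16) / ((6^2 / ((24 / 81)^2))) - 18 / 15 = -359266808 / 207765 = -1729.20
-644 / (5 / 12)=-7728 / 5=-1545.60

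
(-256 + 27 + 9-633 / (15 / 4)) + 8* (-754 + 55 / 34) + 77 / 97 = -52826251 / 8245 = -6407.07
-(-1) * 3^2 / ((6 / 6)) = 9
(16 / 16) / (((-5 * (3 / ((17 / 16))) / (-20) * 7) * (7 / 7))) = 17 / 84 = 0.20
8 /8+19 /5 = 24 /5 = 4.80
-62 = -62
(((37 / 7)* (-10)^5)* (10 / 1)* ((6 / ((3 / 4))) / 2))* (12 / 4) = -444000000 / 7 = -63428571.43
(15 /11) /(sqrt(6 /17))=5 *sqrt(102) /22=2.30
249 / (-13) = -249 / 13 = -19.15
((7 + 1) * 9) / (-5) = -72 / 5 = -14.40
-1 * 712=-712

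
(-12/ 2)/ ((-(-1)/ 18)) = -108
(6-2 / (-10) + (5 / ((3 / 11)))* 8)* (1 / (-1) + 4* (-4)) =-38981 / 15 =-2598.73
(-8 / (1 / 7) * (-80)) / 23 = 4480 / 23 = 194.78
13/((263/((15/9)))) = 65/789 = 0.08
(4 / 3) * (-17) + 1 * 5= -53 / 3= -17.67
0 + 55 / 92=55 / 92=0.60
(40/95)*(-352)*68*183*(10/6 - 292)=10173948928/19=535470996.21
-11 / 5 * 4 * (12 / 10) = -264 / 25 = -10.56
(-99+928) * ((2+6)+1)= 7461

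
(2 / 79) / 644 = 1 / 25438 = 0.00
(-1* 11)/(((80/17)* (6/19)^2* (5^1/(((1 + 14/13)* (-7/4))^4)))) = -9570916244043/11698585600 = -818.13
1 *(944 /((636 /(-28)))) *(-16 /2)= 332.48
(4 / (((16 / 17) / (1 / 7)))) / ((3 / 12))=17 / 7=2.43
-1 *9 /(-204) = 3 /68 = 0.04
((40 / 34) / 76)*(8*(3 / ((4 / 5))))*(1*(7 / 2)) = 525 / 323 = 1.63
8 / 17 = 0.47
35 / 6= 5.83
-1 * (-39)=39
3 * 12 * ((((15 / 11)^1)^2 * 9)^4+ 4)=605375381741364 / 214358881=2824120.83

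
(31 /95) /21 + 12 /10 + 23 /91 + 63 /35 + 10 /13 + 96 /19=9.09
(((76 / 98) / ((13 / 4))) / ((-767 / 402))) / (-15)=20368 / 2442895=0.01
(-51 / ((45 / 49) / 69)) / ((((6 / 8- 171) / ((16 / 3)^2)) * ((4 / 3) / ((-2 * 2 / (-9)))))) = 19618816 / 91935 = 213.40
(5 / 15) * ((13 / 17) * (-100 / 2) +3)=-599 / 51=-11.75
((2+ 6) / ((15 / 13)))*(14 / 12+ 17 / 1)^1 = 5668 / 45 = 125.96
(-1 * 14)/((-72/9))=1.75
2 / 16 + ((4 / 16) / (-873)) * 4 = 865 / 6984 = 0.12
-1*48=-48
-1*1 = -1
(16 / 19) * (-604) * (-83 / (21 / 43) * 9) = 103472448 / 133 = 777988.33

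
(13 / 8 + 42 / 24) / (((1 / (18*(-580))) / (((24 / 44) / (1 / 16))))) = -3382560 / 11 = -307505.45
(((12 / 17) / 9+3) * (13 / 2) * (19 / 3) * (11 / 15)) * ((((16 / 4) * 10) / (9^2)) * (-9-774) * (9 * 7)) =-346374028 / 153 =-2263882.54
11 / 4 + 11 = 55 / 4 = 13.75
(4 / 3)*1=4 / 3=1.33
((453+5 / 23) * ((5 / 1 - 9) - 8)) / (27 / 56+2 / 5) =-35024640 / 5681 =-6165.22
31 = 31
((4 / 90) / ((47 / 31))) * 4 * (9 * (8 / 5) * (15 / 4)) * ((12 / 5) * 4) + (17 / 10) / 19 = 2718107 / 44650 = 60.88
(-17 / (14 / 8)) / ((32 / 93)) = -1581 / 56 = -28.23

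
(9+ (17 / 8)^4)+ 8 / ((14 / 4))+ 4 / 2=965575 / 28672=33.68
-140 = -140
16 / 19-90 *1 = -1694 / 19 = -89.16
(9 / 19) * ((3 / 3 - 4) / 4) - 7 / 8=-187 / 152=-1.23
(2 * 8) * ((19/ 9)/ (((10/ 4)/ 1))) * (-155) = -18848/ 9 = -2094.22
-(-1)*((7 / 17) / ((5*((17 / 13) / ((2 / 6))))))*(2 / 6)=91 / 13005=0.01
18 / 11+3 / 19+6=1629 / 209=7.79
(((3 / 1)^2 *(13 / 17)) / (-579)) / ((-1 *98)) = 39 / 321538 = 0.00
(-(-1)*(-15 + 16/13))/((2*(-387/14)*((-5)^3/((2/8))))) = -1253/2515500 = -0.00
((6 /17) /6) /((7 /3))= 3 /119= 0.03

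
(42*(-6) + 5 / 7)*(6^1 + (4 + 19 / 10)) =-29903 / 10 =-2990.30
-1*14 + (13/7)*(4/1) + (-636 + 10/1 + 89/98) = -61903/98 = -631.66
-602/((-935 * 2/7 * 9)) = 2107/8415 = 0.25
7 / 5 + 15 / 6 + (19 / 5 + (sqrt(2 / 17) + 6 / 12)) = sqrt(34) / 17 + 41 / 5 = 8.54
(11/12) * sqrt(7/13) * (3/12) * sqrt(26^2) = 11 * sqrt(91)/24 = 4.37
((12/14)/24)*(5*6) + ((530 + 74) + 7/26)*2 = 220149/182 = 1209.61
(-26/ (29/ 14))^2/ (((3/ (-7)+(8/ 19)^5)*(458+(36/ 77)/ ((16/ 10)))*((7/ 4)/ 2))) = -31091246041856/ 32868754313669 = -0.95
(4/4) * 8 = 8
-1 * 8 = -8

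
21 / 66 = 7 / 22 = 0.32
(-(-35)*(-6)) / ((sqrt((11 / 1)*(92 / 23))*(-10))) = 21*sqrt(11) / 22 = 3.17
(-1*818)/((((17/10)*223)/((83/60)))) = -33947/11373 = -2.98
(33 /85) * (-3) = -99 /85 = -1.16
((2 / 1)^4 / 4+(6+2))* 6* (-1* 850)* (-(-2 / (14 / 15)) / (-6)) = 21857.14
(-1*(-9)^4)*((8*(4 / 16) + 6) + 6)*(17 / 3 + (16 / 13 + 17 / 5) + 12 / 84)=-62333874 / 65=-958982.68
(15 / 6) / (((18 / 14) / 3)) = 35 / 6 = 5.83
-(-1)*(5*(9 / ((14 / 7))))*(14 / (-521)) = -315 / 521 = -0.60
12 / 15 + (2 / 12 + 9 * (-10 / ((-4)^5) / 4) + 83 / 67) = 4584617 / 2058240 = 2.23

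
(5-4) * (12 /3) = 4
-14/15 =-0.93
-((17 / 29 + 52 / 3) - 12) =-515 / 87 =-5.92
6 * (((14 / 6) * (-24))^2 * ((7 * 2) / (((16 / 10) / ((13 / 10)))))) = 214032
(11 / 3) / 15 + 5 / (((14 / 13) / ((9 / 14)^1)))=3.23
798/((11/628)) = 501144/11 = 45558.55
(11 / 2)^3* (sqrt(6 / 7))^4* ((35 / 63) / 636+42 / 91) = 45798379 / 810264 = 56.52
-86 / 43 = -2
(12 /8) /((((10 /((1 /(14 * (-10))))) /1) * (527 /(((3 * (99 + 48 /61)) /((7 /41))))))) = -2246103 /630081200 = -0.00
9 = 9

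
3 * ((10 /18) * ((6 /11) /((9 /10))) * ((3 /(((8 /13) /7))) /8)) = 2275 /528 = 4.31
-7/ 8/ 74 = -7/ 592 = -0.01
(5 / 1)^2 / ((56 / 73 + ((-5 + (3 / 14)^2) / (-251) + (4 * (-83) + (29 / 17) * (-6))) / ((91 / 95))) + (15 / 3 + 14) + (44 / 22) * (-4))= -138893836900 / 1919462132527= -0.07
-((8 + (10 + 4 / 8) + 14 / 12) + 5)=-74 / 3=-24.67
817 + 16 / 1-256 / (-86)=35947 / 43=835.98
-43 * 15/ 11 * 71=-45795/ 11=-4163.18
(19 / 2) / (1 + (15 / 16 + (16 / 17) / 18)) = 4.77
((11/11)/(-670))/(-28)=1/18760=0.00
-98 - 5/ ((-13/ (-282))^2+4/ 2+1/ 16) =-65951882/ 656749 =-100.42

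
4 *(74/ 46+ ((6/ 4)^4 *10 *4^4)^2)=15452467348/ 23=671846406.43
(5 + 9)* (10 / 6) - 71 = -47.67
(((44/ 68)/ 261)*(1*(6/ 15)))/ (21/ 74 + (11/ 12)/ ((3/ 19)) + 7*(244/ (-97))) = -28712/ 333512035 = -0.00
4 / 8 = 1 / 2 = 0.50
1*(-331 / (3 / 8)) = -2648 / 3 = -882.67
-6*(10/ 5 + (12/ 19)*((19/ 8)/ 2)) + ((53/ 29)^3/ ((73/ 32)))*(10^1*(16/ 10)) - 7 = 68771389/ 3560794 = 19.31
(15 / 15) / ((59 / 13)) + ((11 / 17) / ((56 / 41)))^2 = 23782611 / 53471936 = 0.44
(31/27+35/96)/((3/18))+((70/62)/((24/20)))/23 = 936091/102672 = 9.12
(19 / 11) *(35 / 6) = 665 / 66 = 10.08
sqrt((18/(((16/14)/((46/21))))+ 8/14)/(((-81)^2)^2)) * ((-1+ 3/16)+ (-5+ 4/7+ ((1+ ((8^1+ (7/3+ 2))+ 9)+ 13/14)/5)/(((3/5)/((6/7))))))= 3305 * sqrt(6874)/216040608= 0.00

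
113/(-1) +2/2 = -112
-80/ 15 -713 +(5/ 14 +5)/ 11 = -331645/ 462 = -717.85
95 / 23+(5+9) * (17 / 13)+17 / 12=85591 / 3588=23.85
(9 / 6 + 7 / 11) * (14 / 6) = 329 / 66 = 4.98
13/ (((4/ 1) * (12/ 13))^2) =2197/ 2304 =0.95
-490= -490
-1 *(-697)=697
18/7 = 2.57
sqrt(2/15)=0.37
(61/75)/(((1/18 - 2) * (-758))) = 0.00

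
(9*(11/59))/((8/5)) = 495/472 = 1.05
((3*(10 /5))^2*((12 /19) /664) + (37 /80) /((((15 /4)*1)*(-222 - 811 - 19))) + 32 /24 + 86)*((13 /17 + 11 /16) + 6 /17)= 21350098425841 /135374726400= 157.71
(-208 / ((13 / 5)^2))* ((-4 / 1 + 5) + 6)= -2800 / 13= -215.38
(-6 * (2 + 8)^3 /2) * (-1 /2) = 1500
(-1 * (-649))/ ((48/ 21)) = 4543/ 16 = 283.94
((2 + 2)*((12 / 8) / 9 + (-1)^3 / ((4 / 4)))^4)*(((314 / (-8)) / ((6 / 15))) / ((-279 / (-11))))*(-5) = 26984375 / 723168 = 37.31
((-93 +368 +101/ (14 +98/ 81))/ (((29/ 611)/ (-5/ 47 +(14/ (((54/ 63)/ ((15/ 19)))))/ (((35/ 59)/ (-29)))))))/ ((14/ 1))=-1269808544771/ 4751824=-267225.50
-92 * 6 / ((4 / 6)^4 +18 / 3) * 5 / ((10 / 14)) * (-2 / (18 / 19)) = 1316.22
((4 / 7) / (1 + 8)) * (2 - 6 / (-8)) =11 / 63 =0.17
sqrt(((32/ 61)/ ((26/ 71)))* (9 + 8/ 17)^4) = 103684* sqrt(56303)/ 229177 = 107.35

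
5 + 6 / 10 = 28 / 5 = 5.60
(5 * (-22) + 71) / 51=-13 / 17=-0.76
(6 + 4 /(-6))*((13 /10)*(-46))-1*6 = -4874 /15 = -324.93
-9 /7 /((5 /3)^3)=-243 /875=-0.28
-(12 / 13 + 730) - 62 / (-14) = -66111 / 91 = -726.49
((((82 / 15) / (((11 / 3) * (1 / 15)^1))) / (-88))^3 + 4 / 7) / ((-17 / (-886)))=195138641321 / 6746104288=28.93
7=7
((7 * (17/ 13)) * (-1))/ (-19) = 119/ 247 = 0.48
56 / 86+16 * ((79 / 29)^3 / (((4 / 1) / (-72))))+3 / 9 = -18314287525 / 3146181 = -5821.12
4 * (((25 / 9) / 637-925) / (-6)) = 10606000 / 17199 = 616.66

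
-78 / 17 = -4.59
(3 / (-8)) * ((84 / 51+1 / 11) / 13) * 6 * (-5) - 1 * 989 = -738647 / 748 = -987.50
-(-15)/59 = 15/59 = 0.25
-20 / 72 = -5 / 18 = -0.28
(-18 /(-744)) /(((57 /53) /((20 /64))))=265 /37696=0.01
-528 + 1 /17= -527.94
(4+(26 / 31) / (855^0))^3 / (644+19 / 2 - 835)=-2250000 / 3604711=-0.62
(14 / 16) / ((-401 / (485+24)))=-1.11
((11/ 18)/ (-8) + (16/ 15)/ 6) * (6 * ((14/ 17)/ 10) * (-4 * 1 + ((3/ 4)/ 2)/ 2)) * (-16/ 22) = 31171/ 224400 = 0.14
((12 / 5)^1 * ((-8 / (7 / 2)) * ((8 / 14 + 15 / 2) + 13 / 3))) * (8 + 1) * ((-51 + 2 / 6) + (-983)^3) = 142524914032608 / 245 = 581734342990.24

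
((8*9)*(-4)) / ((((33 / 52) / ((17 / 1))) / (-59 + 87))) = -2376192 / 11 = -216017.45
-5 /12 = -0.42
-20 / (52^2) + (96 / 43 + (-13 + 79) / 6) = 384429 / 29068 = 13.23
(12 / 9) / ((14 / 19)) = 38 / 21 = 1.81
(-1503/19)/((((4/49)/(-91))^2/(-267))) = 7978939767981/304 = 26246512394.67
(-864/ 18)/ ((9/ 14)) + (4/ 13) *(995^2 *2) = 23757688/ 39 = 609171.49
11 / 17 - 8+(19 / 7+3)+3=162 / 119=1.36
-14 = -14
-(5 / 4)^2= -25 / 16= -1.56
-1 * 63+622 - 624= -65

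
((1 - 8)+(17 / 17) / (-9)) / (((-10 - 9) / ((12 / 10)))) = 128 / 285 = 0.45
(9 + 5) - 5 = 9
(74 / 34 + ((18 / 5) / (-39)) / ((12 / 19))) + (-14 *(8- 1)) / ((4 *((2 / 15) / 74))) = -15022994 / 1105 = -13595.47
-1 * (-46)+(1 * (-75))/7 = 247/7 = 35.29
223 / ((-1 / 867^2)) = -167626647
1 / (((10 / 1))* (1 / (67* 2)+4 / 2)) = 67 / 1345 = 0.05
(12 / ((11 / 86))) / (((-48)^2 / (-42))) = -301 / 176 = -1.71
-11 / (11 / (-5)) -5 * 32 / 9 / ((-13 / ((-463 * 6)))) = -147965 / 39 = -3793.97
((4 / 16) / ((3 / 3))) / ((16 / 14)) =7 / 32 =0.22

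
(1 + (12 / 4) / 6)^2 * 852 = 1917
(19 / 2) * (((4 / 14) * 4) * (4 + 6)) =760 / 7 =108.57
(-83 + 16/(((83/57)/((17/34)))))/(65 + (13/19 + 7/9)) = -1100043/943295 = -1.17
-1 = -1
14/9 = 1.56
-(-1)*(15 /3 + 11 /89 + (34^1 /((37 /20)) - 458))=-1430802 /3293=-434.50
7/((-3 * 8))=-7/24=-0.29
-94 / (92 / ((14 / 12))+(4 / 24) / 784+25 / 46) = -10170048 / 8590535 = -1.18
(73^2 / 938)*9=47961 / 938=51.13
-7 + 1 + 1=-5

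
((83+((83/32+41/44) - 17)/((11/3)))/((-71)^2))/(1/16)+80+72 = 185735291/1219922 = 152.25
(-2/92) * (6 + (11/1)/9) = -65/414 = -0.16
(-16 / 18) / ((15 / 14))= -112 / 135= -0.83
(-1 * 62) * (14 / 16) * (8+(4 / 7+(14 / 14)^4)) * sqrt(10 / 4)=-2077 * sqrt(10) / 8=-821.01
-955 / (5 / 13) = -2483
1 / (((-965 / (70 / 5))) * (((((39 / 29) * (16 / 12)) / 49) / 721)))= -7171787 / 25090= -285.84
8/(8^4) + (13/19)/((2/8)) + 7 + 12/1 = 211475/9728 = 21.74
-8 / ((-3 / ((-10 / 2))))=-40 / 3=-13.33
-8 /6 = -4 /3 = -1.33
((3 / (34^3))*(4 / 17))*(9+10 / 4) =69 / 334084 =0.00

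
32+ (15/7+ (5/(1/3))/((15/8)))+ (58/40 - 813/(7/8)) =-17711/20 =-885.55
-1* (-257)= 257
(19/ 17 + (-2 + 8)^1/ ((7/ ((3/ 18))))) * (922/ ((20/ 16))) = 110640/ 119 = 929.75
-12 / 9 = -4 / 3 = -1.33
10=10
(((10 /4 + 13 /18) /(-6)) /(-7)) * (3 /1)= 29 /126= 0.23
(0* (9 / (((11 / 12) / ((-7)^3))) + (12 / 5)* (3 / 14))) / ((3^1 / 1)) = 0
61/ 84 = 0.73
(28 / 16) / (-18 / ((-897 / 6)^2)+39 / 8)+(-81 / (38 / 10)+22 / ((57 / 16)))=-2453743 / 166003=-14.78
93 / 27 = 31 / 9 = 3.44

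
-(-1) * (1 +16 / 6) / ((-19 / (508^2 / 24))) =-354838 / 171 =-2075.08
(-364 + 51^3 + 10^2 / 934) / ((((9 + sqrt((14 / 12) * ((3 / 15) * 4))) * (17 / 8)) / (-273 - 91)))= -24286198416480 / 9534739 + 179897766048 * sqrt(210) / 9534739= -2273710.07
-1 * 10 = -10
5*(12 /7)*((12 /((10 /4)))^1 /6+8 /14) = 576 /49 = 11.76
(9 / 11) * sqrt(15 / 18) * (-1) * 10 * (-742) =11130 * sqrt(30) / 11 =5541.96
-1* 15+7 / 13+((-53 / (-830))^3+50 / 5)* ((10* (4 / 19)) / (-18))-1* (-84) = 68.37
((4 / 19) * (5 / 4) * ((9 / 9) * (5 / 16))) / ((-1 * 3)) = -25 / 912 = -0.03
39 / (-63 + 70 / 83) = -3237 / 5159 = -0.63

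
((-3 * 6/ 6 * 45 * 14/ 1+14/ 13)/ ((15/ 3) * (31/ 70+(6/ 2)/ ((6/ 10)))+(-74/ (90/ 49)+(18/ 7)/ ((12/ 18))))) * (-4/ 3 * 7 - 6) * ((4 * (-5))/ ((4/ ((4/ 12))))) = 5237.07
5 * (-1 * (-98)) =490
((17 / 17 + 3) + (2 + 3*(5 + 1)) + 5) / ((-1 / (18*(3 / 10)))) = -783 / 5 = -156.60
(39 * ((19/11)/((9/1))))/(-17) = -247/561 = -0.44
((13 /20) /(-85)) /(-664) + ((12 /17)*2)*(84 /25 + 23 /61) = 363277849 /68856800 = 5.28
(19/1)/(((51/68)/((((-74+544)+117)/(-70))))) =-22306/105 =-212.44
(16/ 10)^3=512/ 125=4.10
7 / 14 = 1 / 2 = 0.50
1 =1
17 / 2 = 8.50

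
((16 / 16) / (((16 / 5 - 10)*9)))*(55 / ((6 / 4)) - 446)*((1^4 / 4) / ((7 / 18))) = 1535 / 357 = 4.30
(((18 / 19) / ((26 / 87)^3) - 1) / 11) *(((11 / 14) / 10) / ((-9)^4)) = 1151911 / 30674092176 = 0.00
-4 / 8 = -1 / 2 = -0.50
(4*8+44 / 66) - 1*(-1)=101 / 3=33.67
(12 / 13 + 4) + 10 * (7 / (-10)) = -27 / 13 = -2.08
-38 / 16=-19 / 8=-2.38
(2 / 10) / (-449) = -1 / 2245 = -0.00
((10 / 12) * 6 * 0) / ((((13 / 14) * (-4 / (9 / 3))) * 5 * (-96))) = 0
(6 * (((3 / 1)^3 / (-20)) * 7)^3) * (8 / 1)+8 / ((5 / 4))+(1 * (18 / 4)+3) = -20246857 / 500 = -40493.71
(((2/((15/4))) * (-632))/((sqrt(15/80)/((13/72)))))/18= -16432 * sqrt(3)/3645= -7.81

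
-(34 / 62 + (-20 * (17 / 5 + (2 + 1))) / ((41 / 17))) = 66759 / 1271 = 52.52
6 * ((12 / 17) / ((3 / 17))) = 24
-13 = -13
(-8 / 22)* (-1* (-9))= -36 / 11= -3.27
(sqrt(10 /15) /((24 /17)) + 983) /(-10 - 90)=-983 /100 - 17*sqrt(6) /7200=-9.84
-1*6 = -6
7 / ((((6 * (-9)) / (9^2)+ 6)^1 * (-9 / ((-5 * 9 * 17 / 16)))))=1785 / 256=6.97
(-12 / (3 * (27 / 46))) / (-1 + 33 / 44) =736 / 27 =27.26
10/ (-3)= -10/ 3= -3.33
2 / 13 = 0.15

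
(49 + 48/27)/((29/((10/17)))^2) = 45700/2187441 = 0.02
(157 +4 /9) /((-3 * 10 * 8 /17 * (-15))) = 24089 /32400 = 0.74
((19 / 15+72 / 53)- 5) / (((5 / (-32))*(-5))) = -60416 / 19875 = -3.04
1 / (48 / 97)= 97 / 48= 2.02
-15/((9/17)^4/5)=-2088025/2187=-954.74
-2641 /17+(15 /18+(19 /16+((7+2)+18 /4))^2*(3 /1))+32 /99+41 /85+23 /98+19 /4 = 52614066341 /105557760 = 498.44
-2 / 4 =-1 / 2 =-0.50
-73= -73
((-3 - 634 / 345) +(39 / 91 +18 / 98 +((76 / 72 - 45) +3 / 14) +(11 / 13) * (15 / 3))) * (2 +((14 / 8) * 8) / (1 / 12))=-7433.22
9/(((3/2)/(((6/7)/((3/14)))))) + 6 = 30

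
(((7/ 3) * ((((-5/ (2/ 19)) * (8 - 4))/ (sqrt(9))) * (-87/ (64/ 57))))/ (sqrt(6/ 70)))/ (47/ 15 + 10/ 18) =5496225 * sqrt(105)/ 5312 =10602.32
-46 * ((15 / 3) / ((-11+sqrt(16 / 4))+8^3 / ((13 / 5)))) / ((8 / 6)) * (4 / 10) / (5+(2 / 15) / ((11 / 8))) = -148005 / 2054563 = -0.07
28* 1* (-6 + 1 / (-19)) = -3220 / 19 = -169.47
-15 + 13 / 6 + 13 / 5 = -307 / 30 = -10.23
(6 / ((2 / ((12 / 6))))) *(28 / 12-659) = -3940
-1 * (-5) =5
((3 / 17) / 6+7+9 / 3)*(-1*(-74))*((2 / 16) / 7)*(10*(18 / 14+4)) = 2334145 / 3332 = 700.52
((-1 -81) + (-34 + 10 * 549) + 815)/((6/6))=6189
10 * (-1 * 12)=-120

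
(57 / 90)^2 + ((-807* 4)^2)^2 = 97718459904230761 / 900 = 108576066560256.40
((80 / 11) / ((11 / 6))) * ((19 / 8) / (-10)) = -114 / 121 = -0.94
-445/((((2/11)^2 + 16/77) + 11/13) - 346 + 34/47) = 46059013/35624793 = 1.29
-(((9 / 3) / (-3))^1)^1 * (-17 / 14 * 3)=-51 / 14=-3.64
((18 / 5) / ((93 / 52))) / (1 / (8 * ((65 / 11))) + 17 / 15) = 97344 / 55831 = 1.74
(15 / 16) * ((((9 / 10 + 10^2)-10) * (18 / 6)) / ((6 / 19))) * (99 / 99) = 51813 / 64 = 809.58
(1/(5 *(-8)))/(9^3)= -1/29160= -0.00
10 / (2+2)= 5 / 2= 2.50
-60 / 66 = -10 / 11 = -0.91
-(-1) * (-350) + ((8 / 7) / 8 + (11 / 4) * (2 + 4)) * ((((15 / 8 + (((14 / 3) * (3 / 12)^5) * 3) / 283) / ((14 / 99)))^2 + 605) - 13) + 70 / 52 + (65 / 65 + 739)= 9863287922797208749 / 748928318308352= 13169.87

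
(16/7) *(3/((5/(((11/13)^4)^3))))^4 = 125734334985194322473256015540086266645389133989628176/1289017958895669210843192569337038935705652159885651404375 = 0.00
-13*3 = -39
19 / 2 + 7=33 / 2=16.50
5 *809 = 4045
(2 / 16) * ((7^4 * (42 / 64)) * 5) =252105 / 256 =984.79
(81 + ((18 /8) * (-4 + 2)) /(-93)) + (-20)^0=5087 /62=82.05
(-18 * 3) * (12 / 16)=-81 / 2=-40.50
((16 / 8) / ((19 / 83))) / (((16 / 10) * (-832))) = -415 / 63232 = -0.01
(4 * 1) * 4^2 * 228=14592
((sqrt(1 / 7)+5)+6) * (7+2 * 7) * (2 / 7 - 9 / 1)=-2082.17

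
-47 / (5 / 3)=-141 / 5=-28.20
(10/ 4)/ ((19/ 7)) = 35/ 38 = 0.92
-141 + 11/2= -271/2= -135.50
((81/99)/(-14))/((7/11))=-9/98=-0.09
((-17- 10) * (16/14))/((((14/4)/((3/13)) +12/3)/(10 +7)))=-22032/805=-27.37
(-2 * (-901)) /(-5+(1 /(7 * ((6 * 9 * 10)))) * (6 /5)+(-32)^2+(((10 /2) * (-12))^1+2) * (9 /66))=62439300 /35034311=1.78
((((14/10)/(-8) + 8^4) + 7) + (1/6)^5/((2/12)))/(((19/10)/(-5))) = -132931555/12312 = -10796.91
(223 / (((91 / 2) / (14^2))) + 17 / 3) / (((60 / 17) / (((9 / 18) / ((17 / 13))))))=7537 / 72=104.68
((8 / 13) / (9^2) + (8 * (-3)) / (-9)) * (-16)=-45056 / 1053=-42.79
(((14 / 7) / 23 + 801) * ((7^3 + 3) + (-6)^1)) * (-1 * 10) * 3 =-187935000 / 23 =-8171086.96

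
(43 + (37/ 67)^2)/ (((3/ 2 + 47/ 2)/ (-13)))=-2527148/ 112225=-22.52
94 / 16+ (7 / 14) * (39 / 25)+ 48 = 10931 / 200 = 54.66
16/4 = 4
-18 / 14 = -9 / 7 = -1.29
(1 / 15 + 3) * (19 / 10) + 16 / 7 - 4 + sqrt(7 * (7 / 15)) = 7 * sqrt(15) / 15 + 2159 / 525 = 5.92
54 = 54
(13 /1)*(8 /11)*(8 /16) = 52 /11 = 4.73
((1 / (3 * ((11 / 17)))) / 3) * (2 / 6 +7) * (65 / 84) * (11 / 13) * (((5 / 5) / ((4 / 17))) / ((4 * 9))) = 15895 / 163296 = 0.10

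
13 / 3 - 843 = -2516 / 3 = -838.67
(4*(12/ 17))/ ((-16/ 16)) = -48/ 17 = -2.82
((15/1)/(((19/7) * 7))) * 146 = 2190/19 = 115.26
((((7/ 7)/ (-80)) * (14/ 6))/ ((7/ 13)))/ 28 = -13/ 6720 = -0.00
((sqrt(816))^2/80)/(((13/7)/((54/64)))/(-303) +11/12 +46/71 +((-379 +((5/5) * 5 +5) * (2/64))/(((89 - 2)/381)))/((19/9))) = -1828119322512/140513536268185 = -0.01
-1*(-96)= 96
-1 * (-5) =5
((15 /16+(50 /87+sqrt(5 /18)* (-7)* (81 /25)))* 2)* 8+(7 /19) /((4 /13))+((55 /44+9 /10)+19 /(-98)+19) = 37541213 /809970 - 1512* sqrt(10) /25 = -144.91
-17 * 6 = -102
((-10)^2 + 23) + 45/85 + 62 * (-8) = -6332/17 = -372.47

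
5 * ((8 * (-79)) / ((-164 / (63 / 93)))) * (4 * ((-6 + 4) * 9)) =-1194480 / 1271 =-939.80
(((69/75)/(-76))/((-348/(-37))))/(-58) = 851/38349600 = 0.00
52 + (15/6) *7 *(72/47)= 3704/47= 78.81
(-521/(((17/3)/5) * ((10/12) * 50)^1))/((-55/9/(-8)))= -337608/23375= -14.44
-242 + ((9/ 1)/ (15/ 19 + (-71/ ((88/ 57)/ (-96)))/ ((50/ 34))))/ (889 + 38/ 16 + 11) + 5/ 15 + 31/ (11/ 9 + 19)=-240.13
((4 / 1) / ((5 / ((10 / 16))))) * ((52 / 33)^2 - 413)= -447053 / 2178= -205.26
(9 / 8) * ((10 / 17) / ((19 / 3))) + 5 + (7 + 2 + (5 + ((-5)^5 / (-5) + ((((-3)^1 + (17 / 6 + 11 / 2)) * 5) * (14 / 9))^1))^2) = 424689679367 / 941868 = 450901.48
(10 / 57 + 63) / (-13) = -277 / 57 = -4.86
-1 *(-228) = 228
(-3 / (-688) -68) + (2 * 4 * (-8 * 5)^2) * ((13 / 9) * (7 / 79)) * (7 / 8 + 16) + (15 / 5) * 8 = 1500200749 / 54352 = 27601.57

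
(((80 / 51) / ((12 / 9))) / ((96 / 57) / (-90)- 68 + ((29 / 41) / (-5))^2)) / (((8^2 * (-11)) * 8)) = 35931375 / 11696502784384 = 0.00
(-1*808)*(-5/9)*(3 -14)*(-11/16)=61105/18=3394.72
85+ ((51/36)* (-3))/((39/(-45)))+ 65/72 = 84995/936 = 90.81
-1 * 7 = -7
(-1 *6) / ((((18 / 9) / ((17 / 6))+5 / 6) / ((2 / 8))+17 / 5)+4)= -1530 / 3457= -0.44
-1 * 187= -187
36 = 36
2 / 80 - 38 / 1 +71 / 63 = -92857 / 2520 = -36.85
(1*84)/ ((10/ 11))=92.40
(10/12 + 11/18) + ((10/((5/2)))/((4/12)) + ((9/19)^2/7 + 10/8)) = 1339699/90972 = 14.73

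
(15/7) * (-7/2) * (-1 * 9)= 135/2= 67.50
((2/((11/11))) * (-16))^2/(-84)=-12.19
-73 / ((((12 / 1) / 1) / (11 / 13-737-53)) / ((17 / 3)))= 12731419 / 468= 27203.89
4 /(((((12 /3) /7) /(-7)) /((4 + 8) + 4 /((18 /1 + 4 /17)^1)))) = -92806 /155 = -598.75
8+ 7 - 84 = -69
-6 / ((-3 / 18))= 36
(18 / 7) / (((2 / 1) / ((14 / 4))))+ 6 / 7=75 / 14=5.36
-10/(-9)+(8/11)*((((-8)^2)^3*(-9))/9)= -190649.07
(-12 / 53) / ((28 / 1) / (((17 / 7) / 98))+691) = -204 / 1640615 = -0.00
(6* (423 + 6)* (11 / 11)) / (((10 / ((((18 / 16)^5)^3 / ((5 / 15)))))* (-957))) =-24089262455073933 / 5101733952880640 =-4.72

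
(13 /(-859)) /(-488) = 13 /419192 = 0.00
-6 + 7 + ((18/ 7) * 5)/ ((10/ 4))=43/ 7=6.14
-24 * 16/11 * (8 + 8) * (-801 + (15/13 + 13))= 62846976/143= 439489.34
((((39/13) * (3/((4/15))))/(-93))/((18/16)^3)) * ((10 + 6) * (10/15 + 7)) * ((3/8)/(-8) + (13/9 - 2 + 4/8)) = 217120/67797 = 3.20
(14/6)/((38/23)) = 161/114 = 1.41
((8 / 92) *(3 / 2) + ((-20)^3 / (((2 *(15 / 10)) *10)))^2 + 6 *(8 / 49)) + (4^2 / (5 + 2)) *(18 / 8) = 721343423 / 10143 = 71117.36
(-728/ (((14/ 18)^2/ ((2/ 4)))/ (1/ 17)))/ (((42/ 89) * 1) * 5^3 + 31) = -374868/ 953071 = -0.39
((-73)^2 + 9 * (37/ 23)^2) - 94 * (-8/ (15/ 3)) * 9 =17737082/ 2645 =6705.89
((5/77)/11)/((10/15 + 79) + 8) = 15/222761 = 0.00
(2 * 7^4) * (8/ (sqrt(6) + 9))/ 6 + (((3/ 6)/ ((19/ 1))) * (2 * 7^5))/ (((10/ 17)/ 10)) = 7507927/ 475-19208 * sqrt(6)/ 225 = 15597.05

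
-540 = -540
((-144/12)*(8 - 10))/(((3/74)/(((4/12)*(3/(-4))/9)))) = -148/9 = -16.44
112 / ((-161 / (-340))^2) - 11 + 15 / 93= 488.65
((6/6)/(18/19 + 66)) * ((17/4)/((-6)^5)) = -323/39564288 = -0.00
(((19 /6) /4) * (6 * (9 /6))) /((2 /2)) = 57 /8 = 7.12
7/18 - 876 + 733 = -2567/18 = -142.61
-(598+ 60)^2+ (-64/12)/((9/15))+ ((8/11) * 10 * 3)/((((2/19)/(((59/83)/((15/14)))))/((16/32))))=-3557173244/8217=-432904.13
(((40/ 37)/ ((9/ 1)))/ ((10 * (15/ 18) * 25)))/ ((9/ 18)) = 0.00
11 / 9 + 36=335 / 9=37.22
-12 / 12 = -1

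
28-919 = -891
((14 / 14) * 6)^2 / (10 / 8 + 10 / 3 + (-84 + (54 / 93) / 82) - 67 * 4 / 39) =-2379312 / 5702509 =-0.42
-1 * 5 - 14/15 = -89/15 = -5.93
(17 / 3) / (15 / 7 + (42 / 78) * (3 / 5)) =455 / 198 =2.30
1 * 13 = 13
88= 88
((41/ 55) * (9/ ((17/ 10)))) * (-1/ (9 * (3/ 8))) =-656/ 561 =-1.17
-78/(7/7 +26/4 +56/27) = -4212/517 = -8.15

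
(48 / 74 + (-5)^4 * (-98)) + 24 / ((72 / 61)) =-6796421 / 111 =-61229.02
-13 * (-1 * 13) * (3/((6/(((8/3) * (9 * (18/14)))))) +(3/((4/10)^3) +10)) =684281/56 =12219.30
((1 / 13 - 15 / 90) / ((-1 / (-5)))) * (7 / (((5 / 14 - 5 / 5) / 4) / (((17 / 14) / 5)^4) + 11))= 20462645 / 229321482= 0.09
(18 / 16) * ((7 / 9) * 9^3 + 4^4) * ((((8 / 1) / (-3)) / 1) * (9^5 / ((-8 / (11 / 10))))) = 1603711791 / 80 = 20046397.39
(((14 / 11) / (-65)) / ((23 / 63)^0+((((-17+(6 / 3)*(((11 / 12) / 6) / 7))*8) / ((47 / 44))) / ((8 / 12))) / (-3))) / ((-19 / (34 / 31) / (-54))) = -0.00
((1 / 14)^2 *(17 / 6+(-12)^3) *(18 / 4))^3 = -29944060385877 / 481890304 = -62138.75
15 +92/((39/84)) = 2771/13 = 213.15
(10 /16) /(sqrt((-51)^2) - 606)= -0.00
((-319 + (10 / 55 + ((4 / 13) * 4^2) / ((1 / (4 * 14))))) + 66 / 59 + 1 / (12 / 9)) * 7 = -9746443 / 33748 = -288.80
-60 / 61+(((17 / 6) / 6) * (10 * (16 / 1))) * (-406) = -16841420 / 549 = -30676.54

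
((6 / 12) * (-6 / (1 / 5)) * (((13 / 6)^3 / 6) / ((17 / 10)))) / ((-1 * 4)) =54925 / 14688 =3.74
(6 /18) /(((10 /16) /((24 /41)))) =64 /205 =0.31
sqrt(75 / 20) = sqrt(15) / 2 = 1.94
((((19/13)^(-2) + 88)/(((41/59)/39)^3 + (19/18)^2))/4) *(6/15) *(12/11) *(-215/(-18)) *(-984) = -65851780156060687776/646837791881545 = -101805.71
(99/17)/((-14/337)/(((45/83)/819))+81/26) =-4337190/44417719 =-0.10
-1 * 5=-5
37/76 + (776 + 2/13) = 767321/988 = 776.64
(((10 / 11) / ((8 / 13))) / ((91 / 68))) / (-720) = -17 / 11088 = -0.00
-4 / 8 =-1 / 2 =-0.50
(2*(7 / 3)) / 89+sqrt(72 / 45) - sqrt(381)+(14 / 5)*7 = -sqrt(381)+2*sqrt(10) / 5+26236 / 1335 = 1.40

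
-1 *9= -9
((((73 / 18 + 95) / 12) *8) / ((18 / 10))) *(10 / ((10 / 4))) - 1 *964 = -198592 / 243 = -817.25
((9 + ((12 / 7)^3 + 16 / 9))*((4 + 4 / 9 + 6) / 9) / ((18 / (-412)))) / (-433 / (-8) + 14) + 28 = 26778186404 / 1226480535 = 21.83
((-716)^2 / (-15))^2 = 262816174336 / 225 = 1168071885.94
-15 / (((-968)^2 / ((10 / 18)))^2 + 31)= -375 / 71119132103431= -0.00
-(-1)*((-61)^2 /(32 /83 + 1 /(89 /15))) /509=27487027 /2083337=13.19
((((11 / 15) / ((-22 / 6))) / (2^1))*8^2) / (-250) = 16 / 625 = 0.03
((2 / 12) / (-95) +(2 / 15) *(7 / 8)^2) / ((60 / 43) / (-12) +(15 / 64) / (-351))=-613782 / 715445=-0.86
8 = 8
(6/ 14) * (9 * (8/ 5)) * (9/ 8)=243/ 35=6.94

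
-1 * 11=-11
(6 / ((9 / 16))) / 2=5.33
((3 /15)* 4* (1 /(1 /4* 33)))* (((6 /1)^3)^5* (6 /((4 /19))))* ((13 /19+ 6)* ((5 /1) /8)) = 59713493041152 /11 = 5428499367377.45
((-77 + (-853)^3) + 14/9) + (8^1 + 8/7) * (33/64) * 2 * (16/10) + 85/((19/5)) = -3714593332217/5985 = -620650514.99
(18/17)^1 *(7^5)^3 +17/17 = 85456107178991/17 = 5026829834058.29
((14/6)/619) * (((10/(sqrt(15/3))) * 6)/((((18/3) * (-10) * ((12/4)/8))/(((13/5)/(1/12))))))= -2912 * sqrt(5)/46425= -0.14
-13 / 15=-0.87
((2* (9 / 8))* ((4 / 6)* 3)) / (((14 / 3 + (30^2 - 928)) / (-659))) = 17793 / 140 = 127.09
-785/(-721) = 785/721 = 1.09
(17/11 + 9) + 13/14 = 1767/154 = 11.47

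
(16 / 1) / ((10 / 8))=64 / 5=12.80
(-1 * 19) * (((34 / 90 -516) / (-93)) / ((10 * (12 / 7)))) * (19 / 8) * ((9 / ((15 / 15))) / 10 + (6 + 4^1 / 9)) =-38757061441 / 361584000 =-107.19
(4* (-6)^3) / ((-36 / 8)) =192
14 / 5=2.80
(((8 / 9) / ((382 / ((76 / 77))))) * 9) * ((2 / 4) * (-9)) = -1368 / 14707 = -0.09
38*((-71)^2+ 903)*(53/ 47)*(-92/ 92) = -254706.72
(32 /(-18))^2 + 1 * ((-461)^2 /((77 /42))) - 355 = 102971717 /891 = 115568.71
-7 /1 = -7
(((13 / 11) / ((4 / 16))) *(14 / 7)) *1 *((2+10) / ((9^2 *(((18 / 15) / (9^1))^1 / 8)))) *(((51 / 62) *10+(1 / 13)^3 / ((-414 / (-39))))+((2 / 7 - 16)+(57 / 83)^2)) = -78283766307520 / 132752759139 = -589.70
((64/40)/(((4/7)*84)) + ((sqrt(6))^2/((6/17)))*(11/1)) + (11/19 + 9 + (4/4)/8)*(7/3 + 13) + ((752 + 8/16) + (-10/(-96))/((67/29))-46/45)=996621569/916560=1087.35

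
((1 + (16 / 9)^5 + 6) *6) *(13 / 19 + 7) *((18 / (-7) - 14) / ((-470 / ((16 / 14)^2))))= 1584579851776 / 30144416085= 52.57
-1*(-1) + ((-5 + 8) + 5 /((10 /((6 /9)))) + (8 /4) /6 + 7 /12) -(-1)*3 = 33 /4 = 8.25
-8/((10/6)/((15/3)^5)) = -15000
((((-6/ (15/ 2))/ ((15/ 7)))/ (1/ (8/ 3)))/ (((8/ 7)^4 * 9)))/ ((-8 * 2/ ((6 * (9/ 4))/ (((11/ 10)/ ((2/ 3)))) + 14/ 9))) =4050487/ 102643200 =0.04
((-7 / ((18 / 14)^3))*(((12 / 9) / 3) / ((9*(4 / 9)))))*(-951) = 761117 / 2187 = 348.02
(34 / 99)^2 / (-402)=-578 / 1970001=-0.00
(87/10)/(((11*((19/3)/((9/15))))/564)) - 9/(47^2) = 487713429/11542025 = 42.26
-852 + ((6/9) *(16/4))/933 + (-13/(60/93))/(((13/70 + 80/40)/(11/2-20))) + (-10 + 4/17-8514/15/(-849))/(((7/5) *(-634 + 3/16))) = -2746567165809553/3823640644572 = -718.31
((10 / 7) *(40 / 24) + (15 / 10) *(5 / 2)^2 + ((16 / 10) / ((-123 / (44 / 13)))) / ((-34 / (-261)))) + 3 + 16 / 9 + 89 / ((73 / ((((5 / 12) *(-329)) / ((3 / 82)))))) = -7587548466559 / 1666861560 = -4552.00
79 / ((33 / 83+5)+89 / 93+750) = 609801 / 5838301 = 0.10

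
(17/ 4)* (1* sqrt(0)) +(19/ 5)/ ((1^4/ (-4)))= -15.20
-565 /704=-0.80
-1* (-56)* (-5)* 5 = -1400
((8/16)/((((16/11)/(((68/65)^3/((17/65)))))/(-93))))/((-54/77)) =7588273/38025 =199.56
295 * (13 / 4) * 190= 364325 / 2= 182162.50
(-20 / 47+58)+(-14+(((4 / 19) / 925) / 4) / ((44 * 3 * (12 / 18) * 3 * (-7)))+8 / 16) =67279419853 / 1526494200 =44.07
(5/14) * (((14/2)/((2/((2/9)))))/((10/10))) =5/18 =0.28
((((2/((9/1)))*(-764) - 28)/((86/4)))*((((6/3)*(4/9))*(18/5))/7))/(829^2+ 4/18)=-11392/1861736471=-0.00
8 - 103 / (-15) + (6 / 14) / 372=14.87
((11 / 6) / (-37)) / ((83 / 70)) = -385 / 9213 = -0.04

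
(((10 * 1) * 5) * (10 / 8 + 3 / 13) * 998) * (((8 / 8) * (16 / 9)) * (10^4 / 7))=21956000000 / 117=187658119.66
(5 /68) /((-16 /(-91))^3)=3767855 /278528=13.53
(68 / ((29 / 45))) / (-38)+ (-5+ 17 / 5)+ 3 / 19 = -11623 / 2755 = -4.22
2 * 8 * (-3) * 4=-192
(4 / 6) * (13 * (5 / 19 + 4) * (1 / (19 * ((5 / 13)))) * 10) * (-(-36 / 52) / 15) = 4212 / 1805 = 2.33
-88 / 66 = -4 / 3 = -1.33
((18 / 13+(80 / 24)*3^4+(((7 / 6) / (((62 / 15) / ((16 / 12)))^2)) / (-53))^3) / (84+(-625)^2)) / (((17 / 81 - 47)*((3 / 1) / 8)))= -50344276472709186688 / 1271755878452211394482955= -0.00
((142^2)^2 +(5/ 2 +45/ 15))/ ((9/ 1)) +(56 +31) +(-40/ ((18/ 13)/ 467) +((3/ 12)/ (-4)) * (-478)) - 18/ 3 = 3251731835/ 72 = 45162942.15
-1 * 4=-4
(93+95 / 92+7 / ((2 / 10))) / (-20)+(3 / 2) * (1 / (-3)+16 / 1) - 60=-79031 / 1840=-42.95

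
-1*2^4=-16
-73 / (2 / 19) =-1387 / 2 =-693.50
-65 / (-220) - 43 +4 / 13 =-24251 / 572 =-42.40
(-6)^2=36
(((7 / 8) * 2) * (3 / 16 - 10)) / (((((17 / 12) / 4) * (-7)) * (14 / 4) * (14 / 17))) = 471 / 196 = 2.40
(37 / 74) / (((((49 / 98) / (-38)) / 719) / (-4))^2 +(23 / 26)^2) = 4037027027072 / 6318305613545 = 0.64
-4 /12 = -1 /3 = -0.33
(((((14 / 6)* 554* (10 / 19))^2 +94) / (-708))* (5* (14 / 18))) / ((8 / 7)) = -184263741235 / 82810512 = -2225.13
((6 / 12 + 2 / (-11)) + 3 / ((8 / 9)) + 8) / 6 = 343 / 176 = 1.95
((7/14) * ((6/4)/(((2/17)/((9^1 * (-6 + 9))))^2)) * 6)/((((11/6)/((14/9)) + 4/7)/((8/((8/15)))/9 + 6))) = 14536989/14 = 1038356.36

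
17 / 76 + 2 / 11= 339 / 836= 0.41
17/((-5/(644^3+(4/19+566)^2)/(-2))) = 3282197438792/1805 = 1818391932.85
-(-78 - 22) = 100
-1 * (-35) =35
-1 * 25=-25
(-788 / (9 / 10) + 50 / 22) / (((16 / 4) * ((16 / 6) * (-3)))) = 86455 / 3168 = 27.29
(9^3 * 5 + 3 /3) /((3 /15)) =18230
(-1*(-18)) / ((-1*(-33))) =6 / 11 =0.55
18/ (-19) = -18/ 19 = -0.95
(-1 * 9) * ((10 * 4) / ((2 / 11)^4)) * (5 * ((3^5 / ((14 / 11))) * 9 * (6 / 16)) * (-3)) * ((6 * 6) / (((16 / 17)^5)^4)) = 26089044490437224747349829969101756825 / 67699845898419233783545856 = 385363425045.05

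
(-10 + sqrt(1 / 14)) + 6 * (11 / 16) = -47 / 8 + sqrt(14) / 14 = -5.61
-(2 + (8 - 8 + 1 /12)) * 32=-200 /3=-66.67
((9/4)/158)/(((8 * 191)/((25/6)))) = 75/1931392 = 0.00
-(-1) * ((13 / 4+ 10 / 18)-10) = -223 / 36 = -6.19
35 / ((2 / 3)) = 105 / 2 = 52.50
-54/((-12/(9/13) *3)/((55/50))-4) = 99/94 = 1.05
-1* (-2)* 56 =112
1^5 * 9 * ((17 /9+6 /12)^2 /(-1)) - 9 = -2173 /36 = -60.36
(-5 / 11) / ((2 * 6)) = -5 / 132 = -0.04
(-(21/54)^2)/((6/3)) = -49/648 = -0.08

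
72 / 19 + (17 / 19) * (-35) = -523 / 19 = -27.53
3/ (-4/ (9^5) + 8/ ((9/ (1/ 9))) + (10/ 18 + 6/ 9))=177147/ 77999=2.27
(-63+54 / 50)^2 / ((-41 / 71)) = -170137584 / 25625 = -6639.52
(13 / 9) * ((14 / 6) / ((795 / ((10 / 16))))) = 91 / 34344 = 0.00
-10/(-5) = 2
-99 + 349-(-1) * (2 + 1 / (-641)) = 161531 / 641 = 252.00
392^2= 153664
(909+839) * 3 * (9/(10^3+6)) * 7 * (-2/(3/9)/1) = -991116/503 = -1970.41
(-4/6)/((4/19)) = -19/6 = -3.17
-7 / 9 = -0.78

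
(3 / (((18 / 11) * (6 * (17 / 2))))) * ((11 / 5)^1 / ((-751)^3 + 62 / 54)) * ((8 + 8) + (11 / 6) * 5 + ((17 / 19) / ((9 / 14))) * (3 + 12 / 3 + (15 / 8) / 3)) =-2961233 / 443268982014960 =-0.00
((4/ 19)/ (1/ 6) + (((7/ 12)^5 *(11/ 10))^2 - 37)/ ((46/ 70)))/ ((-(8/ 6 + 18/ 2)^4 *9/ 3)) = 29781421359415283/ 18510020693962260480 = 0.00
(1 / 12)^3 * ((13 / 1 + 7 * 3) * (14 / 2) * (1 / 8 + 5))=0.71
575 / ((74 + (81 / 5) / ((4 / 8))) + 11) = 2875 / 587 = 4.90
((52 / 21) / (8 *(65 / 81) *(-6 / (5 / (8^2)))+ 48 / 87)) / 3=-1131 / 674828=-0.00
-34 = -34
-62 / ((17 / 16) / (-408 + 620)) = -210304 / 17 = -12370.82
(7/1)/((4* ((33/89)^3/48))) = 19739132/11979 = 1647.81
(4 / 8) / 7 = 1 / 14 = 0.07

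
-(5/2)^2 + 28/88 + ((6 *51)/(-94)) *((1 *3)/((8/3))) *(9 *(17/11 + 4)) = -780507/4136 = -188.71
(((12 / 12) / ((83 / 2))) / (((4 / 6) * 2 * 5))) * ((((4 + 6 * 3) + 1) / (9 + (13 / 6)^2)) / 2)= 621 / 204595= 0.00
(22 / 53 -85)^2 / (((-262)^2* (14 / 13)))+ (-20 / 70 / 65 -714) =-125267303015819 / 175467106360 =-713.91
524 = 524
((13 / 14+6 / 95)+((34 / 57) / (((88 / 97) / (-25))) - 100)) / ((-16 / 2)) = 533359 / 36960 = 14.43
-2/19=-0.11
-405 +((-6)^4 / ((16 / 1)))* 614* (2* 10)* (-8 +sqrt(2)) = -7957845 +994680* sqrt(2) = -6551155.05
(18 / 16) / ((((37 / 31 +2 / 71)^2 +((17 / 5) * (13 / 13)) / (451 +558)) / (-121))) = -26615163316005 / 292490738096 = -90.99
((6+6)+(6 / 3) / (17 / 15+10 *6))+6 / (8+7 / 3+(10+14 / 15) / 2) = 899196 / 72443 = 12.41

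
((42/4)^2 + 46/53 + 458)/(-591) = -120653/125292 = -0.96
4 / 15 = 0.27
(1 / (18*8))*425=425 / 144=2.95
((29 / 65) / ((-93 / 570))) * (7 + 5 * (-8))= 36366 / 403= 90.24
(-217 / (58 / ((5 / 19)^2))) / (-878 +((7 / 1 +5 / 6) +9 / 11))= 179025 / 600679813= 0.00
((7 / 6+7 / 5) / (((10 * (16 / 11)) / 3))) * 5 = 847 / 320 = 2.65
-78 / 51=-26 / 17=-1.53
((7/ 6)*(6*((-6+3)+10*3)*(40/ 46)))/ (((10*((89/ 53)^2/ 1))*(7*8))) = 75843/ 728732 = 0.10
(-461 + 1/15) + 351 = -1649/15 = -109.93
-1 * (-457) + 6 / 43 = 19657 / 43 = 457.14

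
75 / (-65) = -15 / 13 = -1.15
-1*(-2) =2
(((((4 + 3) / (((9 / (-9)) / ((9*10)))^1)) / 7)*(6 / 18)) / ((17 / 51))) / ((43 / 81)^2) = -590490 / 1849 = -319.36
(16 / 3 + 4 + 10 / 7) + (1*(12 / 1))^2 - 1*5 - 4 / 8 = 149.26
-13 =-13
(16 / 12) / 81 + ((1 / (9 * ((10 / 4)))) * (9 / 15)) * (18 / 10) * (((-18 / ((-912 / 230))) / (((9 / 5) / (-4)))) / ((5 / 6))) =-65168 / 115425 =-0.56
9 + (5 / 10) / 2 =37 / 4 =9.25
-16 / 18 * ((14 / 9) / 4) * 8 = -224 / 81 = -2.77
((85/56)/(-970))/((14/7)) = -0.00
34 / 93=0.37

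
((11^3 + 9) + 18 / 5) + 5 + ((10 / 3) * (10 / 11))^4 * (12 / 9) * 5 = 33989995909 / 17788815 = 1910.75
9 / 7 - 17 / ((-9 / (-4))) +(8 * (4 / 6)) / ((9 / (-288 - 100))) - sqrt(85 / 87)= -44641 / 189 - sqrt(7395) / 87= -237.18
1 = 1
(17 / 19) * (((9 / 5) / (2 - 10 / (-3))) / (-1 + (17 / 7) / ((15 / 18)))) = 0.16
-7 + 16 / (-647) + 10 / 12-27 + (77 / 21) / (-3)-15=-575471 / 11646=-49.41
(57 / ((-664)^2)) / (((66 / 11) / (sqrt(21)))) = 19 * sqrt(21) / 881792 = 0.00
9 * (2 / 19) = 18 / 19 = 0.95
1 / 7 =0.14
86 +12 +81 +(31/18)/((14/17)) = 45635/252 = 181.09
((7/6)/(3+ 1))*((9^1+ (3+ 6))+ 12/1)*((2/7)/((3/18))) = 15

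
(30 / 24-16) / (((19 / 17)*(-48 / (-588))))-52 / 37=-1834247 / 11248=-163.07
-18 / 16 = -9 / 8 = -1.12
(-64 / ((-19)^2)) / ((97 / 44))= -2816 / 35017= -0.08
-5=-5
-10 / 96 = -5 / 48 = -0.10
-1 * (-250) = 250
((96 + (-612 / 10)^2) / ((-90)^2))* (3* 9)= 8003 / 625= 12.80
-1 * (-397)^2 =-157609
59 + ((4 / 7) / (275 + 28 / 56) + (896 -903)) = 52.00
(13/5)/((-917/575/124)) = -185380/917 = -202.16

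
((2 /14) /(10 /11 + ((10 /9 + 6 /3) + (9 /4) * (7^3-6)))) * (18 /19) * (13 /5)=92664 /200736235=0.00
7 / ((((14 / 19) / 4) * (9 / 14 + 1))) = 532 / 23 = 23.13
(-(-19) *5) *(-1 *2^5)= -3040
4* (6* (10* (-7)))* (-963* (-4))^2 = -24927678720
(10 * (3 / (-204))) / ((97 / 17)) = -5 / 194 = -0.03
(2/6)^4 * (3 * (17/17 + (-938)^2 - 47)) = 293266/9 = 32585.11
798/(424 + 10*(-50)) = -21/2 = -10.50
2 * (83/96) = 83/48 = 1.73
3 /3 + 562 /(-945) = 383 /945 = 0.41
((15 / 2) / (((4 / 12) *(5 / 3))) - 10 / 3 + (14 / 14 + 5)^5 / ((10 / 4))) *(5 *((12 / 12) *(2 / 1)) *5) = 468085 / 3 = 156028.33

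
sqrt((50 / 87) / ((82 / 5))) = 5*sqrt(17835) / 3567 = 0.19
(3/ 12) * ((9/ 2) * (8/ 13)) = 9/ 13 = 0.69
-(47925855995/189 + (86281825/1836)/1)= -253622952.10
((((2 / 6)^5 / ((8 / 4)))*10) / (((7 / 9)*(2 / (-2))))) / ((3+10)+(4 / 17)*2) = -85 / 43281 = -0.00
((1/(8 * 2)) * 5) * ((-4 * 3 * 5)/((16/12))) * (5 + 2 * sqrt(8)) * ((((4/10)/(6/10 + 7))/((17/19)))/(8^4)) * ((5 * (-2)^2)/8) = -1125 * sqrt(2)/557056- 5625/2228224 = -0.01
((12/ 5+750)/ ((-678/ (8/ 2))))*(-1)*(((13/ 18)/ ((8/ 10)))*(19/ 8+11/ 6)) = 274417/ 16272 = 16.86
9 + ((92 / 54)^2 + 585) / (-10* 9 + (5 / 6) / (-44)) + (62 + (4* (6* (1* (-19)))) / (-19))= 510899897 / 5774895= 88.47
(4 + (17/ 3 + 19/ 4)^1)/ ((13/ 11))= 1903/ 156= 12.20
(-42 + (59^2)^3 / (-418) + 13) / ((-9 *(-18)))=-4686727307 / 7524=-622903.68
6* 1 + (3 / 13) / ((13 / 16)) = 1062 / 169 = 6.28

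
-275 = -275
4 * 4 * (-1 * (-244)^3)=232428544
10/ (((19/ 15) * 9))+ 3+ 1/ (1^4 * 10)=2267/ 570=3.98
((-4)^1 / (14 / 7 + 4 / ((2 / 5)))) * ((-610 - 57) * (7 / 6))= 4669 / 18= 259.39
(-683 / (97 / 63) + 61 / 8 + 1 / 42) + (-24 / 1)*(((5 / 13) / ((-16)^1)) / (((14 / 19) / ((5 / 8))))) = -369005129 / 847392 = -435.46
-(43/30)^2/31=-1849/27900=-0.07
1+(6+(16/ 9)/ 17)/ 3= 1393/ 459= 3.03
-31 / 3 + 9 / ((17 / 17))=-4 / 3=-1.33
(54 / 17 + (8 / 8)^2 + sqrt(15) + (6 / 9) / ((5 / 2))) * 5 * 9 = 45 * sqrt(15) + 3399 / 17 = 374.23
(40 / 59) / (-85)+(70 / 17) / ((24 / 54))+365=750759 / 2006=374.26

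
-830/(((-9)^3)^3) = 830/387420489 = 0.00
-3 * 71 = -213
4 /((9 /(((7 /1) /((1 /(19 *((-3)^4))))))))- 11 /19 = 90961 /19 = 4787.42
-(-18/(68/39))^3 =43243551/39304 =1100.23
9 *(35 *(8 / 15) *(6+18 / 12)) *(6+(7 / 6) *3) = 11970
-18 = -18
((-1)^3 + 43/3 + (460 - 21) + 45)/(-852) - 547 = -349906/639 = -547.58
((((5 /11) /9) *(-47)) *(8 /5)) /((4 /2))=-188 /99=-1.90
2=2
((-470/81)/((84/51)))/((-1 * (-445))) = -799/100926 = -0.01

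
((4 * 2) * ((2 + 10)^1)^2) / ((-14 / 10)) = -5760 / 7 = -822.86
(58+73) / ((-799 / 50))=-8.20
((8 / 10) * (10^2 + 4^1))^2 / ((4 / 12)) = 519168 / 25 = 20766.72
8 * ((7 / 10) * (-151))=-4228 / 5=-845.60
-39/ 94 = -0.41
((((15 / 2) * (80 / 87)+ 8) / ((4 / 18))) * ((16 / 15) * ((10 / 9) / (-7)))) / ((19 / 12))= -27648 / 3857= -7.17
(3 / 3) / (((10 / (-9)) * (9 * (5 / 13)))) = -13 / 50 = -0.26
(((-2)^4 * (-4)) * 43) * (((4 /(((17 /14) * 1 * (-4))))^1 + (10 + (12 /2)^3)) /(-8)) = 1316832 /17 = 77460.71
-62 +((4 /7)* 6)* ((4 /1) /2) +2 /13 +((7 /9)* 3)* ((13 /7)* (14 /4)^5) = 2220.96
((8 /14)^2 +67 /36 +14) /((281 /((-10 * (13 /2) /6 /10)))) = -371215 /5948208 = -0.06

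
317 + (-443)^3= -86937990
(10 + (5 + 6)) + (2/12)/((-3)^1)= 377/18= 20.94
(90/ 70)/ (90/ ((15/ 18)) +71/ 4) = 36/ 3521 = 0.01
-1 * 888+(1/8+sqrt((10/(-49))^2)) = -347967/392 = -887.67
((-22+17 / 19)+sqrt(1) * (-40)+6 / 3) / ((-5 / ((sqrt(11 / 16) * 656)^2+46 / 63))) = 20931567802 / 5985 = 3497337.98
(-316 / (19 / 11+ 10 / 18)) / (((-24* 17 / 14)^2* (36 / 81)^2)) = -3449061 / 4180096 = -0.83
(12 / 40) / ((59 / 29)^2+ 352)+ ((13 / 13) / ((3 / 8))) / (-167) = -22697017 / 1500560130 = -0.02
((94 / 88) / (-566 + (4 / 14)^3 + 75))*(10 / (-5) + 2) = 0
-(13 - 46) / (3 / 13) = 143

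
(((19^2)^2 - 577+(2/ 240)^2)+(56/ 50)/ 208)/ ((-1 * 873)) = -24288077821/ 163425600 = -148.62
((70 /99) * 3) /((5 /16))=224 /33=6.79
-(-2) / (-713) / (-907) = 2 / 646691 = 0.00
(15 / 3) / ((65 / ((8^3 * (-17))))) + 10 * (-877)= -122714 / 13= -9439.54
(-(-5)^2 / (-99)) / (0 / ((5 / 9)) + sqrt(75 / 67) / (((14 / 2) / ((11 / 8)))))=280 * sqrt(201) / 3267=1.22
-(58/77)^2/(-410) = 1682/1215445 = 0.00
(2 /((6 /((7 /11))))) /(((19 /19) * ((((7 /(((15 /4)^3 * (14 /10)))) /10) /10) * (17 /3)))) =118125 /2992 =39.48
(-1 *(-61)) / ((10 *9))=61 / 90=0.68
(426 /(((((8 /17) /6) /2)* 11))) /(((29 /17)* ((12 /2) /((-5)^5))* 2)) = -192365625 /1276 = -150756.76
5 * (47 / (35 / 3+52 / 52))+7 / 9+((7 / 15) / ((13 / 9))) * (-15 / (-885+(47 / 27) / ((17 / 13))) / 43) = 749469673105 / 38771280756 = 19.33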